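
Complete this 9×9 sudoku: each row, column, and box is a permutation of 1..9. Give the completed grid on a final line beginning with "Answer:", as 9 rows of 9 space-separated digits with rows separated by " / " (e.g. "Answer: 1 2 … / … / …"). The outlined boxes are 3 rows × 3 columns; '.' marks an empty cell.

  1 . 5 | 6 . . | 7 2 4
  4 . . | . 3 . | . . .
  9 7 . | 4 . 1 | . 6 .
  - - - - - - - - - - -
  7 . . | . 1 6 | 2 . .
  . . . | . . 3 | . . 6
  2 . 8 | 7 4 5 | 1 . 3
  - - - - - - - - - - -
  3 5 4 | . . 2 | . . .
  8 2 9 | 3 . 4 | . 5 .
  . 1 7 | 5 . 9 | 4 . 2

Step 1. [r6c8∈{9}] r6c8 is down to just 9, so r6c8=9.
Step 2. [r1c6∈{8}] only 8 remains possible at r1c6. So r1c6=8.
Step 3. [r4c9∈{5,8}] 5 has one home in row 4: r4c9 ⇒ r4c9=5.
Step 4. [r5c7∈{8}] r5c7's peers cover all but 8, so r5c7=8.
Step 5. [r8c9∈{1,7}] r8c9 is the only open cell in row 8 admitting 1 ⇒ r8c9=1.
Step 6. [r7c9∈{7,8,9}] in col 9, 7 fits only at r7c9, so r7c9=7.
Step 7. [r7c8∈{8}] r7c8 is down to just 8. So r7c8=8.
Step 8. [r2c9∈{8,9}] 9 has one home in col 9: r2c9. So r2c9=9.
Step 9. [r7c5∈{6}] only 6 remains possible at r7c5. So r7c5=6.
Step 10. [r2c4∈{2}] only 2 remains possible at r2c4, so r2c4=2.
Step 11. [r5c4∈{9}] only 9 remains possible at r5c4, so r5c4=9.
Step 12. [r4c3∈{3}] r4c3's peers cover all but 3 ⇒ r4c3=3.
Step 13. [r5c2∈{4}] r5c2's peers cover all but 4, so r5c2=4.
Step 14. [r3c7∈{3,5}] across row 3, 3 lands solely at r3c7. So r3c7=3.
Step 15. [r2c2∈{6,8}] row 2 places 8 nowhere but r2c2 ⇒ r2c2=8.
Step 16. [r5c5∈{2}] only 2 remains possible at r5c5. So r5c5=2.
Step 17. [r7c7∈{9}] only 9 remains possible at r7c7, so r7c7=9.
Step 18. [r4c8∈{4}] only 4 remains possible at r4c8. So r4c8=4.
Step 19. [r9c5∈{8}] r9c5 is down to just 8, so r9c5=8.
Step 20. [r9c8∈{3}] r9c8 is down to just 3, so r9c8=3.
Step 21. [r5c3∈{1}] r5c3's peers cover all but 1 ⇒ r5c3=1.
Step 22. [r3c9∈{8}] r3c9 has the single candidate 8. So r3c9=8.
Step 23. [r6c2∈{6}] r6c2 is down to just 6. So r6c2=6.
Step 24. [r1c2∈{3}] only 3 remains possible at r1c2, so r1c2=3.
Step 25. [r4c4∈{8}] r4c4 has the single candidate 8, so r4c4=8.
Step 26. [r5c8∈{7}] r5c8 has the single candidate 7 ⇒ r5c8=7.
Step 27. [r2c3∈{6}] r2c3 has the single candidate 6 ⇒ r2c3=6.
Step 28. [r8c5∈{7}] nothing but 7 survives at r8c5, so r8c5=7.
Step 29. [r9c1∈{6}] only 6 remains possible at r9c1. So r9c1=6.
Step 30. [r7c4∈{1}] only 1 remains possible at r7c4. So r7c4=1.
Step 31. [r2c6∈{7}] r2c6 has the single candidate 7. So r2c6=7.
Step 32. [r3c5∈{5}] r3c5 has the single candidate 5. So r3c5=5.
Step 33. [r4c2∈{9}] r4c2's peers cover all but 9 ⇒ r4c2=9.
Step 34. [r2c7∈{5}] r2c7's peers cover all but 5 ⇒ r2c7=5.
Step 35. [r2c8∈{1}] nothing but 1 survives at r2c8 ⇒ r2c8=1.
Step 36. [r8c7∈{6}] nothing but 6 survives at r8c7, so r8c7=6.
Step 37. [r3c3∈{2}] r3c3 has the single candidate 2. So r3c3=2.
Step 38. [r1c5∈{9}] only 9 remains possible at r1c5. So r1c5=9.
Step 39. [r5c1∈{5}] r5c1 is down to just 5 ⇒ r5c1=5.

Answer: 1 3 5 6 9 8 7 2 4 / 4 8 6 2 3 7 5 1 9 / 9 7 2 4 5 1 3 6 8 / 7 9 3 8 1 6 2 4 5 / 5 4 1 9 2 3 8 7 6 / 2 6 8 7 4 5 1 9 3 / 3 5 4 1 6 2 9 8 7 / 8 2 9 3 7 4 6 5 1 / 6 1 7 5 8 9 4 3 2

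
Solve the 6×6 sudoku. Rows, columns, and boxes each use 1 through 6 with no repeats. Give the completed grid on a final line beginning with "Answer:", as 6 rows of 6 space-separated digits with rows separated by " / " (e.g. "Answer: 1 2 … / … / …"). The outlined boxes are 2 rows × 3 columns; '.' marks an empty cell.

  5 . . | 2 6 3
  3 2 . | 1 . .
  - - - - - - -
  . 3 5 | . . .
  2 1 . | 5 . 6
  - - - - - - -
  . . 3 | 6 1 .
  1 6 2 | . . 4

Step 1. [r2c5∈{4,5}] 4 has one home in box 2: r2c5. So r2c5=4.
Step 2. [r1c2∈{4}] r1c2 has the single candidate 4, so r1c2=4.
Step 3. [r6c5∈{3,5}] across row 6, 5 lands solely at r6c5. So r6c5=5.
Step 4. [r4c3∈{4}] nothing but 4 survives at r4c3. So r4c3=4.
Step 5. [r5c6∈{2}] only 2 remains possible at r5c6, so r5c6=2.
Step 6. [r2c6∈{5}] r2c6 is down to just 5. So r2c6=5.
Step 7. [r6c4∈{3}] nothing but 3 survives at r6c4, so r6c4=3.
Step 8. [r3c1∈{6}] r3c1 is down to just 6, so r3c1=6.
Step 9. [r2c3∈{6}] r2c3 is down to just 6, so r2c3=6.
Step 10. [r5c2∈{5}] only 5 remains possible at r5c2, so r5c2=5.
Step 11. [r1c3∈{1}] only 1 remains possible at r1c3. So r1c3=1.
Step 12. [r3c4∈{4}] r3c4's peers cover all but 4. So r3c4=4.
Step 13. [r5c1∈{4}] r5c1 is down to just 4 ⇒ r5c1=4.
Step 14. [r4c5∈{3}] r4c5 has the single candidate 3 ⇒ r4c5=3.
Step 15. [r3c5∈{2}] r3c5's peers cover all but 2, so r3c5=2.
Step 16. [r3c6∈{1}] r3c6 is down to just 1 ⇒ r3c6=1.

Answer: 5 4 1 2 6 3 / 3 2 6 1 4 5 / 6 3 5 4 2 1 / 2 1 4 5 3 6 / 4 5 3 6 1 2 / 1 6 2 3 5 4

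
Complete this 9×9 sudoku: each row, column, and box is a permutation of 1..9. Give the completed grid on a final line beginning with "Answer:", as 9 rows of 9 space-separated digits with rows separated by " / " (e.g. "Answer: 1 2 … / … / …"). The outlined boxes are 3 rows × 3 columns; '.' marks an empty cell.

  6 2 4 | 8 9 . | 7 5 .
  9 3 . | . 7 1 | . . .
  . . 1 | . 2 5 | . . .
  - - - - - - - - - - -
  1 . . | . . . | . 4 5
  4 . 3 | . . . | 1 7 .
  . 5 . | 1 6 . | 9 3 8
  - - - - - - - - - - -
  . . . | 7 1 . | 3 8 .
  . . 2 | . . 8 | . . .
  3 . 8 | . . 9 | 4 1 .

Step 1. [r7c6∈{2,4,6}] 6 has one home in col 6: r7c6, so r7c6=6.
Step 2. [r5c6∈{2}] r5c6 is down to just 2 ⇒ r5c6=2.
Step 3. [r5c9∈{6}] r5c9 is down to just 6 ⇒ r5c9=6.
Step 4. [r8c7∈{5,6}] across col 7, 5 lands solely at r8c7. So r8c7=5.
Step 5. [r8c1∈{7}] r8c1 is down to just 7. So r8c1=7.
Step 6. [r8c9∈{9}] nothing but 9 survives at r8c9 ⇒ r8c9=9.
Step 7. [r8c5∈{3,4}] r8c5 is the only open cell in col 5 admitting 4 ⇒ r8c5=4.
Step 8. [r2c8∈{2,6}] across col 8, 2 lands solely at r2c8. So r2c8=2.
Step 9. [r4c3∈{6,7,9}] 6 has one home in col 3: r4c3. So r4c3=6.
Step 10. [r4c5∈{3,8}] 3 has one home in col 5: r4c5 ⇒ r4c5=3.
Step 11. [r4c2∈{7,8,9}] row 4 places 8 nowhere but r4c2. So r4c2=8.
Step 12. [r9c5∈{5}] r9c5 is down to just 5 ⇒ r9c5=5.
Step 13. [r2c9∈{4}] only 4 remains possible at r2c9. So r2c9=4.
Step 14. [r5c2∈{9}] only 9 remains possible at r5c2 ⇒ r5c2=9.
Step 15. [r2c4∈{6}] nothing but 6 survives at r2c4 ⇒ r2c4=6.
Step 16. [r3c9∈{3}] only 3 remains possible at r3c9, so r3c9=3.
Step 17. [r3c7∈{6,8}] in col 7, 6 fits only at r3c7 ⇒ r3c7=6.
Step 18. [r8c2∈{1,6}] 1 has one home in row 8: r8c2 ⇒ r8c2=1.
Step 19. [r6c3∈{7}] only 7 remains possible at r6c3, so r6c3=7.
Step 20. [r7c3∈{5,9}] r7c3 is the only open cell in row 7 admitting 9. So r7c3=9.
Step 21. [r9c9∈{2,7}] 7 has one home in row 9: r9c9, so r9c9=7.
Step 22. [r6c6∈{4}] r6c6 is down to just 4, so r6c6=4.
Step 23. [r7c9∈{2}] r7c9's peers cover all but 2. So r7c9=2.
Step 24. [r1c6∈{3}] nothing but 3 survives at r1c6 ⇒ r1c6=3.
Step 25. [r6c1∈{2}] only 2 remains possible at r6c1 ⇒ r6c1=2.
Step 26. [r7c2∈{4}] r7c2 has the single candidate 4 ⇒ r7c2=4.
Step 27. [r5c4∈{5}] r5c4 is down to just 5. So r5c4=5.
Step 28. [r5c5∈{8}] nothing but 8 survives at r5c5 ⇒ r5c5=8.
Step 29. [r3c1∈{8}] nothing but 8 survives at r3c1 ⇒ r3c1=8.
Step 30. [r4c6∈{7}] r4c6 has the single candidate 7. So r4c6=7.
Step 31. [r3c4∈{4}] r3c4's peers cover all but 4. So r3c4=4.
Step 32. [r9c4∈{2}] only 2 remains possible at r9c4 ⇒ r9c4=2.
Step 33. [r2c3∈{5}] r2c3 is down to just 5 ⇒ r2c3=5.
Step 34. [r8c4∈{3}] r8c4 is down to just 3, so r8c4=3.
Step 35. [r1c9∈{1}] only 1 remains possible at r1c9, so r1c9=1.
Step 36. [r8c8∈{6}] only 6 remains possible at r8c8 ⇒ r8c8=6.
Step 37. [r3c2∈{7}] r3c2's peers cover all but 7. So r3c2=7.
Step 38. [r3c8∈{9}] nothing but 9 survives at r3c8. So r3c8=9.
Step 39. [r2c7∈{8}] r2c7 is down to just 8. So r2c7=8.
Step 40. [r9c2∈{6}] only 6 remains possible at r9c2 ⇒ r9c2=6.
Step 41. [r4c4∈{9}] r4c4's peers cover all but 9, so r4c4=9.
Step 42. [r7c1∈{5}] r7c1's peers cover all but 5, so r7c1=5.
Step 43. [r4c7∈{2}] r4c7 is down to just 2. So r4c7=2.

Answer: 6 2 4 8 9 3 7 5 1 / 9 3 5 6 7 1 8 2 4 / 8 7 1 4 2 5 6 9 3 / 1 8 6 9 3 7 2 4 5 / 4 9 3 5 8 2 1 7 6 / 2 5 7 1 6 4 9 3 8 / 5 4 9 7 1 6 3 8 2 / 7 1 2 3 4 8 5 6 9 / 3 6 8 2 5 9 4 1 7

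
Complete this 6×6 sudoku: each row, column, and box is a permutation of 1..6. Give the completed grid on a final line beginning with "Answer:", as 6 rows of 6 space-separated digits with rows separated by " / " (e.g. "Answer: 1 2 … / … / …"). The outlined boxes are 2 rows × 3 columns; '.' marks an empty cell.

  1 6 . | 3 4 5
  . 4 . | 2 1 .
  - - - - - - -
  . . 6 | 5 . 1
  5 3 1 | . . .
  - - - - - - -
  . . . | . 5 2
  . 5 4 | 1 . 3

Step 1. [r6c5∈{6}] only 6 remains possible at r6c5 ⇒ r6c5=6.
Step 2. [r3c2∈{2}] r3c2 has the single candidate 2. So r3c2=2.
Step 3. [r4c6∈{4,6}] across col 6, 4 lands solely at r4c6. So r4c6=4.
Step 4. [r5c3∈{3}] only 3 remains possible at r5c3 ⇒ r5c3=3.
Step 5. [r6c1∈{2}] r6c1 is down to just 2. So r6c1=2.
Step 6. [r1c3∈{2}] only 2 remains possible at r1c3. So r1c3=2.
Step 7. [r3c5∈{3}] r3c5 is down to just 3 ⇒ r3c5=3.
Step 8. [r5c1∈{6}] nothing but 6 survives at r5c1. So r5c1=6.
Step 9. [r5c2∈{1}] r5c2 has the single candidate 1, so r5c2=1.
Step 10. [r2c6∈{6}] r2c6 has the single candidate 6, so r2c6=6.
Step 11. [r2c3∈{5}] r2c3's peers cover all but 5, so r2c3=5.
Step 12. [r5c4∈{4}] r5c4's peers cover all but 4. So r5c4=4.
Step 13. [r3c1∈{4}] r3c1's peers cover all but 4 ⇒ r3c1=4.
Step 14. [r4c4∈{6}] r4c4 has the single candidate 6, so r4c4=6.
Step 15. [r4c5∈{2}] only 2 remains possible at r4c5, so r4c5=2.
Step 16. [r2c1∈{3}] r2c1 is down to just 3 ⇒ r2c1=3.

Answer: 1 6 2 3 4 5 / 3 4 5 2 1 6 / 4 2 6 5 3 1 / 5 3 1 6 2 4 / 6 1 3 4 5 2 / 2 5 4 1 6 3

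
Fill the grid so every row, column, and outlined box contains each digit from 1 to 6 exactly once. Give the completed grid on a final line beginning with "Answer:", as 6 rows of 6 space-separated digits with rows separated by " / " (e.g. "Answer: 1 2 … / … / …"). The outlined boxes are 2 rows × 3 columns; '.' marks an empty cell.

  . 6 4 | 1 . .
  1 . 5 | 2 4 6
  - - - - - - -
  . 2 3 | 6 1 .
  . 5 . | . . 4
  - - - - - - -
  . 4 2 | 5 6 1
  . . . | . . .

Step 1. [r5c1∈{3}] only 3 remains possible at r5c1. So r5c1=3.
Step 2. [r6c6∈{2,3}] in col 6, 2 fits only at r6c6, so r6c6=2.
Step 3. [r6c5∈{3}] only 3 remains possible at r6c5. So r6c5=3.
Step 4. [r4c3∈{1,6}] r4c3 is the only open cell in row 4 admitting 1. So r4c3=1.
Step 5. [r4c1∈{6}] nothing but 6 survives at r4c1. So r4c1=6.
Step 6. [r3c6∈{5}] r3c6 is down to just 5 ⇒ r3c6=5.
Step 7. [r1c6∈{3}] r1c6 is down to just 3 ⇒ r1c6=3.
Step 8. [r3c1∈{4}] r3c1 has the single candidate 4. So r3c1=4.
Step 9. [r6c1∈{5}] only 5 remains possible at r6c1 ⇒ r6c1=5.
Step 10. [r6c2∈{1}] r6c2 is down to just 1, so r6c2=1.
Step 11. [r1c5∈{5}] r1c5's peers cover all but 5. So r1c5=5.
Step 12. [r6c4∈{4}] r6c4 is down to just 4. So r6c4=4.
Step 13. [r4c4∈{3}] only 3 remains possible at r4c4, so r4c4=3.
Step 14. [r6c3∈{6}] r6c3's peers cover all but 6, so r6c3=6.
Step 15. [r1c1∈{2}] r1c1's peers cover all but 2. So r1c1=2.
Step 16. [r2c2∈{3}] r2c2 has the single candidate 3, so r2c2=3.
Step 17. [r4c5∈{2}] only 2 remains possible at r4c5, so r4c5=2.

Answer: 2 6 4 1 5 3 / 1 3 5 2 4 6 / 4 2 3 6 1 5 / 6 5 1 3 2 4 / 3 4 2 5 6 1 / 5 1 6 4 3 2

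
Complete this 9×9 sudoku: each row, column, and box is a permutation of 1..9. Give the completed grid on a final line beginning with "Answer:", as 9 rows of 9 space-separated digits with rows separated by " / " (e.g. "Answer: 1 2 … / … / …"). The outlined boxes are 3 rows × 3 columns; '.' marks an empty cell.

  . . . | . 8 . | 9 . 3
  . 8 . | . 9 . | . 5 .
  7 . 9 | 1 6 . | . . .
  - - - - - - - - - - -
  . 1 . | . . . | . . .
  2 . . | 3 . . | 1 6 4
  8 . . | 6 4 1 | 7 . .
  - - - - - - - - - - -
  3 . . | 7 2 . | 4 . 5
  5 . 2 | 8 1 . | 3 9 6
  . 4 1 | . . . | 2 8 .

Step 1. [r4c7∈{5,8}] 5 has one home in col 7: r4c7. So r4c7=5.
Step 2. [r1c8∈{1,2,4,7}] r1c8 is the only open cell in col 8 admitting 7, so r1c8=7.
Step 3. [r2c6∈{2,3,4,7}] in row 2, 7 fits only at r2c6. So r2c6=7.
Step 4. [r3c6∈{2,3,4,5}] in box 2, 3 fits only at r3c6 ⇒ r3c6=3.
Step 5. [r6c2∈{3,5,9}] across col 2, 3 lands solely at r6c2 ⇒ r6c2=3.
Step 6. [r4c9∈{2,8,9}] r4c9 is the only open cell in box 6 admitting 8, so r4c9=8.
Step 7. [r3c9∈{2}] nothing but 2 survives at r3c9 ⇒ r3c9=2.
Step 8. [r2c4∈{2,4}] 2 has one home in row 2: r2c4, so r2c4=2.
Step 9. [r1c4∈{4,5}] across col 4, 4 lands solely at r1c4, so r1c4=4.
Step 10. [r1c6∈{5}] r1c6 is down to just 5. So r1c6=5.
Step 11. [r1c3∈{6}] nothing but 6 survives at r1c3. So r1c3=6.
Step 12. [r4c4∈{9}] only 9 remains possible at r4c4 ⇒ r4c4=9.
Step 13. [r5c5∈{5,7}] r5c5 is the only open cell in box 5 admitting 5. So r5c5=5.
Step 14. [r9c1∈{6,9}] in col 1, 9 fits only at r9c1. So r9c1=9.
Step 15. [r5c3∈{7}] r5c3 is down to just 7 ⇒ r5c3=7.
Step 16. [r4c3∈{4}] only 4 remains possible at r4c3 ⇒ r4c3=4.
Step 17. [r7c2∈{6}] r7c2's peers cover all but 6. So r7c2=6.
Step 18. [r4c8∈{2,3}] in row 4, 3 fits only at r4c8. So r4c8=3.
Step 19. [r2c1∈{1,4}] across row 2, 4 lands solely at r2c1, so r2c1=4.
Step 20. [r4c5∈{7}] r4c5 is down to just 7. So r4c5=7.
Step 21. [r8c2∈{7}] nothing but 7 survives at r8c2 ⇒ r8c2=7.
Step 22. [r1c2∈{2}] r1c2 has the single candidate 2. So r1c2=2.
Step 23. [r2c9∈{1}] only 1 remains possible at r2c9. So r2c9=1.
Step 24. [r5c6∈{8}] only 8 remains possible at r5c6, so r5c6=8.
Step 25. [r6c3∈{5}] only 5 remains possible at r6c3. So r6c3=5.
Step 26. [r9c6∈{6}] only 6 remains possible at r9c6, so r9c6=6.
Step 27. [r3c8∈{4}] r3c8 is down to just 4. So r3c8=4.
Step 28. [r4c6∈{2}] r4c6 is down to just 2 ⇒ r4c6=2.
Step 29. [r5c2∈{9}] r5c2 has the single candidate 9 ⇒ r5c2=9.
Step 30. [r7c3∈{8}] r7c3's peers cover all but 8. So r7c3=8.
Step 31. [r2c7∈{6}] r2c7 has the single candidate 6. So r2c7=6.
Step 32. [r3c2∈{5}] r3c2's peers cover all but 5 ⇒ r3c2=5.
Step 33. [r3c7∈{8}] r3c7's peers cover all but 8. So r3c7=8.
Step 34. [r4c1∈{6}] r4c1 is down to just 6, so r4c1=6.
Step 35. [r6c8∈{2}] r6c8 is down to just 2 ⇒ r6c8=2.
Step 36. [r9c5∈{3}] only 3 remains possible at r9c5, so r9c5=3.
Step 37. [r8c6∈{4}] r8c6 is down to just 4. So r8c6=4.
Step 38. [r6c9∈{9}] r6c9 has the single candidate 9. So r6c9=9.
Step 39. [r7c6∈{9}] r7c6 is down to just 9. So r7c6=9.
Step 40. [r1c1∈{1}] r1c1 is down to just 1, so r1c1=1.
Step 41. [r9c9∈{7}] r9c9's peers cover all but 7, so r9c9=7.
Step 42. [r7c8∈{1}] only 1 remains possible at r7c8. So r7c8=1.
Step 43. [r2c3∈{3}] only 3 remains possible at r2c3 ⇒ r2c3=3.
Step 44. [r9c4∈{5}] r9c4's peers cover all but 5. So r9c4=5.

Answer: 1 2 6 4 8 5 9 7 3 / 4 8 3 2 9 7 6 5 1 / 7 5 9 1 6 3 8 4 2 / 6 1 4 9 7 2 5 3 8 / 2 9 7 3 5 8 1 6 4 / 8 3 5 6 4 1 7 2 9 / 3 6 8 7 2 9 4 1 5 / 5 7 2 8 1 4 3 9 6 / 9 4 1 5 3 6 2 8 7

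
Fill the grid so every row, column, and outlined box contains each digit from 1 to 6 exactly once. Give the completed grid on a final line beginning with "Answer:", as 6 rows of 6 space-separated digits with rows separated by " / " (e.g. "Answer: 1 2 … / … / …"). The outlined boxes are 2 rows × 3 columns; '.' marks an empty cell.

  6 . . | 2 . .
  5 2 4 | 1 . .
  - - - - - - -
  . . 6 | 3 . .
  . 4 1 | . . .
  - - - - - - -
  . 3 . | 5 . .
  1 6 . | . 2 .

Step 1. [r5c1∈{2,4}] 4 has one home in col 1: r5c1, so r5c1=4.
Step 2. [r6c6∈{3,4}] in row 6, 3 fits only at r6c6, so r6c6=3.
Step 3. [r2c6∈{6}] r2c6 has the single candidate 6. So r2c6=6.
Step 4. [r5c5∈{1,6}] in row 5, 6 fits only at r5c5, so r5c5=6.
Step 5. [r4c5∈{5}] nothing but 5 survives at r4c5 ⇒ r4c5=5.
Step 6. [r4c6∈{2}] nothing but 2 survives at r4c6. So r4c6=2.
Step 7. [r3c5∈{1,4}] in col 5, 1 fits only at r3c5. So r3c5=1.
Step 8. [r1c5∈{3,4}] 4 has one home in col 5: r1c5, so r1c5=4.
Step 9. [r1c6∈{5}] r1c6's peers cover all but 5, so r1c6=5.
Step 10. [r4c1∈{3}] r4c1's peers cover all but 3. So r4c1=3.
Step 11. [r5c3∈{2}] r5c3's peers cover all but 2. So r5c3=2.
Step 12. [r3c2∈{5}] only 5 remains possible at r3c2, so r3c2=5.
Step 13. [r6c3∈{5}] r6c3 is down to just 5 ⇒ r6c3=5.
Step 14. [r5c6∈{1}] r5c6's peers cover all but 1, so r5c6=1.
Step 15. [r3c6∈{4}] only 4 remains possible at r3c6, so r3c6=4.
Step 16. [r3c1∈{2}] nothing but 2 survives at r3c1 ⇒ r3c1=2.
Step 17. [r4c4∈{6}] r4c4 is down to just 6. So r4c4=6.
Step 18. [r2c5∈{3}] only 3 remains possible at r2c5. So r2c5=3.
Step 19. [r1c3∈{3}] nothing but 3 survives at r1c3. So r1c3=3.
Step 20. [r1c2∈{1}] nothing but 1 survives at r1c2. So r1c2=1.
Step 21. [r6c4∈{4}] r6c4 has the single candidate 4. So r6c4=4.

Answer: 6 1 3 2 4 5 / 5 2 4 1 3 6 / 2 5 6 3 1 4 / 3 4 1 6 5 2 / 4 3 2 5 6 1 / 1 6 5 4 2 3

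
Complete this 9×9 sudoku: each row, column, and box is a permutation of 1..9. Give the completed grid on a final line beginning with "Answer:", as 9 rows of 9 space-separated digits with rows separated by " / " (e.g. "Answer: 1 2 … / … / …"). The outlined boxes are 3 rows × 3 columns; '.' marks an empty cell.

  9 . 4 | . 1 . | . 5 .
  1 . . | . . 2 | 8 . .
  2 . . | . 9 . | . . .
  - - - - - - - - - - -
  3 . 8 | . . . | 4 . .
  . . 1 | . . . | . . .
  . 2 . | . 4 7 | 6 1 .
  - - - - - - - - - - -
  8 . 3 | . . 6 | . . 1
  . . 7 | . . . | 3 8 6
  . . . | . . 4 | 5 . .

Step 1. [r5c1∈{4,5,6,7}] 7 has one home in col 1: r5c1 ⇒ r5c1=7.
Step 2. [r9c3∈{2,6,9}] across col 3, 2 lands solely at r9c3 ⇒ r9c3=2.
Step 3. [r6c1∈{5}] r6c1 is down to just 5 ⇒ r6c1=5.
Step 4. [r7c8∈{2,4,7,9}] across box 9, 4 lands solely at r7c8 ⇒ r7c8=4.
Step 5. [r7c7∈{2,7,9}] r7c7 is the only open cell in box 9 admitting 2. So r7c7=2.
Step 6. [r1c7∈{7}] r1c7 has the single candidate 7. So r1c7=7.
Step 7. [r5c7∈{9}] only 9 remains possible at r5c7, so r5c7=9.
Step 8. [r1c9∈{2,3}] row 1 places 2 nowhere but r1c9, so r1c9=2.
Step 9. [r6c3∈{9}] r6c3 is down to just 9 ⇒ r6c3=9.
Step 10. [r4c2∈{6}] nothing but 6 survives at r4c2, so r4c2=6.
Step 11. [r1c4∈{3,6,8}] r1c4 is the only open cell in row 1 admitting 6 ⇒ r1c4=6.
Step 12. [r5c5∈{2,3,5,6,8}] 6 has one home in row 5: r5c5 ⇒ r5c5=6.
Step 13. [r9c5∈{3,7,8}] in col 5, 8 fits only at r9c5. So r9c5=8.
Step 14. [r2c5∈{3,5,7}] in col 5, 3 fits only at r2c5 ⇒ r2c5=3.
Step 15. [r5c6∈{3,5,8}] across col 6, 3 lands solely at r5c6 ⇒ r5c6=3.
Step 16. [r1c6∈{8}] r1c6 is down to just 8 ⇒ r1c6=8.
Step 17. [r3c6∈{5}] r3c6 is down to just 5. So r3c6=5.
Step 18. [r7c5∈{5,7}] 7 has one home in col 5: r7c5. So r7c5=7.
Step 19. [r3c8∈{3,6}] 3 has one home in col 8: r3c8 ⇒ r3c8=3.
Step 20. [r6c4∈{8}] only 8 remains possible at r6c4. So r6c4=8.
Step 21. [r3c9∈{4}] only 4 remains possible at r3c9 ⇒ r3c9=4.
Step 22. [r3c4∈{7}] r3c4 has the single candidate 7 ⇒ r3c4=7.
Step 23. [r5c8∈{2}] nothing but 2 survives at r5c8. So r5c8=2.
Step 24. [r5c4∈{5}] r5c4 is down to just 5 ⇒ r5c4=5.
Step 25. [r7c4∈{9}] r7c4 has the single candidate 9. So r7c4=9.
Step 26. [r8c6∈{1}] r8c6 is down to just 1, so r8c6=1.
Step 27. [r8c2∈{4,5,9}] 9 has one home in row 8: r8c2 ⇒ r8c2=9.
Step 28. [r4c5∈{2}] only 2 remains possible at r4c5, so r4c5=2.
Step 29. [r2c9∈{9}] r2c9 has the single candidate 9. So r2c9=9.
Step 30. [r2c3∈{5,6}] across col 3, 5 lands solely at r2c3, so r2c3=5.
Step 31. [r9c9∈{7}] nothing but 7 survives at r9c9. So r9c9=7.
Step 32. [r3c7∈{1}] r3c7 has the single candidate 1 ⇒ r3c7=1.
Step 33. [r4c8∈{7}] only 7 remains possible at r4c8 ⇒ r4c8=7.
Step 34. [r5c9∈{8}] only 8 remains possible at r5c9. So r5c9=8.
Step 35. [r9c1∈{6}] r9c1 has the single candidate 6 ⇒ r9c1=6.
Step 36. [r8c1∈{4}] nothing but 4 survives at r8c1. So r8c1=4.
Step 37. [r5c2∈{4}] r5c2 has the single candidate 4. So r5c2=4.
Step 38. [r2c2∈{7}] nothing but 7 survives at r2c2, so r2c2=7.
Step 39. [r2c8∈{6}] only 6 remains possible at r2c8 ⇒ r2c8=6.
Step 40. [r9c2∈{1}] r9c2 has the single candidate 1 ⇒ r9c2=1.
Step 41. [r4c9∈{5}] only 5 remains possible at r4c9 ⇒ r4c9=5.
Step 42. [r2c4∈{4}] r2c4 is down to just 4. So r2c4=4.
Step 43. [r4c6∈{9}] only 9 remains possible at r4c6. So r4c6=9.
Step 44. [r4c4∈{1}] nothing but 1 survives at r4c4. So r4c4=1.
Step 45. [r8c5∈{5}] r8c5 has the single candidate 5, so r8c5=5.
Step 46. [r8c4∈{2}] only 2 remains possible at r8c4 ⇒ r8c4=2.
Step 47. [r7c2∈{5}] only 5 remains possible at r7c2 ⇒ r7c2=5.
Step 48. [r3c2∈{8}] r3c2 is down to just 8. So r3c2=8.
Step 49. [r6c9∈{3}] r6c9 has the single candidate 3. So r6c9=3.
Step 50. [r9c4∈{3}] r9c4 is down to just 3, so r9c4=3.
Step 51. [r1c2∈{3}] r1c2 has the single candidate 3 ⇒ r1c2=3.
Step 52. [r9c8∈{9}] nothing but 9 survives at r9c8, so r9c8=9.
Step 53. [r3c3∈{6}] nothing but 6 survives at r3c3, so r3c3=6.

Answer: 9 3 4 6 1 8 7 5 2 / 1 7 5 4 3 2 8 6 9 / 2 8 6 7 9 5 1 3 4 / 3 6 8 1 2 9 4 7 5 / 7 4 1 5 6 3 9 2 8 / 5 2 9 8 4 7 6 1 3 / 8 5 3 9 7 6 2 4 1 / 4 9 7 2 5 1 3 8 6 / 6 1 2 3 8 4 5 9 7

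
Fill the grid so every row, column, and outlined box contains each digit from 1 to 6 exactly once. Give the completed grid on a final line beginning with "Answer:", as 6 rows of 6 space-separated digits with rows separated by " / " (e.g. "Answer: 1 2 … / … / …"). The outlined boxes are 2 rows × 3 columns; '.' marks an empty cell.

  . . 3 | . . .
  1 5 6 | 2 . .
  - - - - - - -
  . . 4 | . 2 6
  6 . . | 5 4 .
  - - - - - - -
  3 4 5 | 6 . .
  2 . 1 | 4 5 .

Step 1. [r3c4∈{1,3}] in col 4, 3 fits only at r3c4, so r3c4=3.
Step 2. [r4c6∈{1}] nothing but 1 survives at r4c6 ⇒ r4c6=1.
Step 3. [r2c6∈{3,4}] row 2 places 4 nowhere but r2c6. So r2c6=4.
Step 4. [r1c2∈{2}] nothing but 2 survives at r1c2. So r1c2=2.
Step 5. [r1c4∈{1}] nothing but 1 survives at r1c4 ⇒ r1c4=1.
Step 6. [r4c3∈{2}] only 2 remains possible at r4c3 ⇒ r4c3=2.
Step 7. [r2c5∈{3}] nothing but 3 survives at r2c5 ⇒ r2c5=3.
Step 8. [r5c6∈{2}] r5c6's peers cover all but 2. So r5c6=2.
Step 9. [r3c1∈{5}] r3c1 is down to just 5 ⇒ r3c1=5.
Step 10. [r4c2∈{3}] r4c2 is down to just 3 ⇒ r4c2=3.
Step 11. [r5c5∈{1}] nothing but 1 survives at r5c5. So r5c5=1.
Step 12. [r1c1∈{4}] nothing but 4 survives at r1c1. So r1c1=4.
Step 13. [r6c6∈{3}] r6c6 is down to just 3. So r6c6=3.
Step 14. [r6c2∈{6}] r6c2 has the single candidate 6, so r6c2=6.
Step 15. [r1c5∈{6}] nothing but 6 survives at r1c5, so r1c5=6.
Step 16. [r3c2∈{1}] r3c2's peers cover all but 1 ⇒ r3c2=1.
Step 17. [r1c6∈{5}] nothing but 5 survives at r1c6 ⇒ r1c6=5.

Answer: 4 2 3 1 6 5 / 1 5 6 2 3 4 / 5 1 4 3 2 6 / 6 3 2 5 4 1 / 3 4 5 6 1 2 / 2 6 1 4 5 3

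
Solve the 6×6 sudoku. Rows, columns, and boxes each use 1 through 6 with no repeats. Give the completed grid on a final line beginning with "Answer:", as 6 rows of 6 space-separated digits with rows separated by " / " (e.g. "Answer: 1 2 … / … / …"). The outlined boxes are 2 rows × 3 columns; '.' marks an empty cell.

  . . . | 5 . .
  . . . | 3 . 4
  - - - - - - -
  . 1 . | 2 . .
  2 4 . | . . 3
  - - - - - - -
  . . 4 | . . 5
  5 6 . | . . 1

Step 1. [r3c6∈{6}] nothing but 6 survives at r3c6, so r3c6=6.
Step 2. [r1c6∈{2}] r1c6's peers cover all but 2, so r1c6=2.
Step 3. [r3c1∈{3}] only 3 remains possible at r3c1. So r3c1=3.
Step 4. [r3c3∈{5}] r3c3 is down to just 5. So r3c3=5.
Step 5. [r5c1∈{1}] r5c1 has the single candidate 1, so r5c1=1.
Step 6. [r2c1∈{6}] nothing but 6 survives at r2c1. So r2c1=6.
Step 7. [r2c5∈{1}] r2c5's peers cover all but 1, so r2c5=1.
Step 8. [r2c3∈{2}] r2c3's peers cover all but 2 ⇒ r2c3=2.
Step 9. [r6c3∈{3}] r6c3's peers cover all but 3 ⇒ r6c3=3.
Step 10. [r6c5∈{2,4}] across row 6, 2 lands solely at r6c5. So r6c5=2.
Step 11. [r5c5∈{3,6}] r5c5 is the only open cell in row 5 admitting 3. So r5c5=3.
Step 12. [r6c4∈{4}] nothing but 4 survives at r6c4, so r6c4=4.
Step 13. [r2c2∈{5}] r2c2's peers cover all but 5. So r2c2=5.
Step 14. [r1c2∈{3}] r1c2 has the single candidate 3, so r1c2=3.
Step 15. [r1c3∈{1}] r1c3 is down to just 1, so r1c3=1.
Step 16. [r3c5∈{4}] only 4 remains possible at r3c5. So r3c5=4.
Step 17. [r4c5∈{5}] nothing but 5 survives at r4c5, so r4c5=5.
Step 18. [r4c4∈{1}] r4c4's peers cover all but 1 ⇒ r4c4=1.
Step 19. [r1c1∈{4}] r1c1's peers cover all but 4. So r1c1=4.
Step 20. [r4c3∈{6}] nothing but 6 survives at r4c3 ⇒ r4c3=6.
Step 21. [r1c5∈{6}] r1c5 is down to just 6. So r1c5=6.
Step 22. [r5c2∈{2}] only 2 remains possible at r5c2. So r5c2=2.
Step 23. [r5c4∈{6}] r5c4's peers cover all but 6. So r5c4=6.

Answer: 4 3 1 5 6 2 / 6 5 2 3 1 4 / 3 1 5 2 4 6 / 2 4 6 1 5 3 / 1 2 4 6 3 5 / 5 6 3 4 2 1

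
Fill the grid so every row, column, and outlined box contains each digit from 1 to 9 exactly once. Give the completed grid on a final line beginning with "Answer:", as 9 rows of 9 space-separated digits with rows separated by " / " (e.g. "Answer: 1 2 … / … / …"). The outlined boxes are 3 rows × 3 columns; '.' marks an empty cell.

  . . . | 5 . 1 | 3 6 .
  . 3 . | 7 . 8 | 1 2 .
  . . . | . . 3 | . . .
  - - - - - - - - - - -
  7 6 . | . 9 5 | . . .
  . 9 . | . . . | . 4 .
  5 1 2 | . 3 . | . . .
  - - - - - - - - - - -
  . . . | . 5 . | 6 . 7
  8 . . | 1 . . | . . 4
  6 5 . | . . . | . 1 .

Step 1. [r3c4∈{2,4,6,9}] across box 2, 9 lands solely at r3c4 ⇒ r3c4=9.
Step 2. [r4c3∈{3,4,8}] across box 4, 4 lands solely at r4c3. So r4c3=4.
Step 3. [r5c3∈{3,8}] r5c3 is the only open cell in box 4 admitting 8. So r5c3=8.
Step 4. [r9c5∈{2,4,7,8}] 8 has one home in col 5: r9c5, so r9c5=8.
Step 5. [r3c7∈{4,5,7,8}] col 7 places 4 nowhere but r3c7, so r3c7=4.
Step 6. [r7c8∈{3,8,9}] row 7 places 8 nowhere but r7c8, so r7c8=8.
Step 7. [r3c8∈{5,7}] in box 3, 7 fits only at r3c8, so r3c8=7.
Step 8. [r5c5∈{1,2,6,7}] r5c5 is the only open cell in col 5 admitting 1 ⇒ r5c5=1.
Step 9. [r8c5∈{2,6,7}] r8c5 is the only open cell in col 5 admitting 7 ⇒ r8c5=7.
Step 10. [r8c2∈{2}] only 2 remains possible at r8c2, so r8c2=2.
Step 11. [r7c2∈{4}] r7c2 has the single candidate 4 ⇒ r7c2=4.
Step 12. [r6c8∈{9}] r6c8 has the single candidate 9. So r6c8=9.
Step 13. [r4c9∈{1,2,3,8}] row 4 places 1 nowhere but r4c9 ⇒ r4c9=1.
Step 14. [r9c3∈{3,7,9}] 7 has one home in row 9: r9c3 ⇒ r9c3=7.
Step 15. [r1c3∈{9}] r1c3's peers cover all but 9. So r1c3=9.
Step 16. [r8c3∈{3}] r8c3 has the single candidate 3, so r8c3=3.
Step 17. [r9c9∈{2,3,9}] across box 9, 3 lands solely at r9c9. So r9c9=3.
Step 18. [r5c9∈{2,5,6}] 2 has one home in col 9: r5c9 ⇒ r5c9=2.
Step 19. [r4c7∈{8}] only 8 remains possible at r4c7. So r4c7=8.
Step 20. [r8c6∈{6,9}] in row 8, 6 fits only at r8c6 ⇒ r8c6=6.
Step 21. [r9c7∈{2,9}] across col 7, 2 lands solely at r9c7 ⇒ r9c7=2.
Step 22. [r7c1∈{1,9}] col 1 places 9 nowhere but r7c1, so r7c1=9.
Step 23. [r6c7∈{7}] r6c7 has the single candidate 7. So r6c7=7.
Step 24. [r2c1∈{4}] r2c1's peers cover all but 4, so r2c1=4.
Step 25. [r1c1∈{2}] only 2 remains possible at r1c1. So r1c1=2.
Step 26. [r2c5∈{6}] r2c5 has the single candidate 6 ⇒ r2c5=6.
Step 27. [r9c4∈{4}] r9c4 is down to just 4 ⇒ r9c4=4.
Step 28. [r2c3∈{5}] nothing but 5 survives at r2c3, so r2c3=5.
Step 29. [r1c9∈{8}] r1c9 is down to just 8. So r1c9=8.
Step 30. [r7c6∈{2}] r7c6 is down to just 2, so r7c6=2.
Step 31. [r7c3∈{1}] nothing but 1 survives at r7c3, so r7c3=1.
Step 32. [r5c4∈{6}] only 6 remains possible at r5c4, so r5c4=6.
Step 33. [r8c7∈{5,9}] r8c7 is the only open cell in row 8 admitting 9 ⇒ r8c7=9.
Step 34. [r3c5∈{2}] r3c5 is down to just 2, so r3c5=2.
Step 35. [r9c6∈{9}] nothing but 9 survives at r9c6. So r9c6=9.
Step 36. [r2c9∈{9}] r2c9 has the single candidate 9 ⇒ r2c9=9.
Step 37. [r5c6∈{7}] r5c6's peers cover all but 7. So r5c6=7.
Step 38. [r4c8∈{3}] r4c8 is down to just 3. So r4c8=3.
Step 39. [r3c1∈{1}] r3c1 is down to just 1. So r3c1=1.
Step 40. [r5c1∈{3}] r5c1's peers cover all but 3. So r5c1=3.
Step 41. [r4c4∈{2}] r4c4's peers cover all but 2, so r4c4=2.
Step 42. [r8c8∈{5}] only 5 remains possible at r8c8. So r8c8=5.
Step 43. [r1c5∈{4}] r1c5's peers cover all but 4. So r1c5=4.
Step 44. [r3c2∈{8}] r3c2 has the single candidate 8, so r3c2=8.
Step 45. [r6c4∈{8}] r6c4's peers cover all but 8. So r6c4=8.
Step 46. [r6c6∈{4}] r6c6's peers cover all but 4, so r6c6=4.
Step 47. [r6c9∈{6}] r6c9 has the single candidate 6, so r6c9=6.
Step 48. [r3c9∈{5}] nothing but 5 survives at r3c9 ⇒ r3c9=5.
Step 49. [r7c4∈{3}] r7c4 has the single candidate 3 ⇒ r7c4=3.
Step 50. [r3c3∈{6}] only 6 remains possible at r3c3 ⇒ r3c3=6.
Step 51. [r1c2∈{7}] r1c2 has the single candidate 7 ⇒ r1c2=7.
Step 52. [r5c7∈{5}] r5c7's peers cover all but 5. So r5c7=5.

Answer: 2 7 9 5 4 1 3 6 8 / 4 3 5 7 6 8 1 2 9 / 1 8 6 9 2 3 4 7 5 / 7 6 4 2 9 5 8 3 1 / 3 9 8 6 1 7 5 4 2 / 5 1 2 8 3 4 7 9 6 / 9 4 1 3 5 2 6 8 7 / 8 2 3 1 7 6 9 5 4 / 6 5 7 4 8 9 2 1 3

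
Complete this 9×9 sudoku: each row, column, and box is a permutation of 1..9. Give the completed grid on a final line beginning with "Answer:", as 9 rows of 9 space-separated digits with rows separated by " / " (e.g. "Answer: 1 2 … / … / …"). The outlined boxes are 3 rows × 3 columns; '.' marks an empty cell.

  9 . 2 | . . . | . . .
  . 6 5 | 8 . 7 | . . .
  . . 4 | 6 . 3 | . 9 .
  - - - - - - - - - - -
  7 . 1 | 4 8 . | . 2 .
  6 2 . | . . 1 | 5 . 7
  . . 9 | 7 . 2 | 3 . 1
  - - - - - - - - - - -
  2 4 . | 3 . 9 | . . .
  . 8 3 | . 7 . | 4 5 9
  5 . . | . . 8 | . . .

Step 1. [r4c9∈{6}] r4c9's peers cover all but 6, so r4c9=6.
Step 2. [r1c4∈{1,5}] r1c4 is the only open cell in col 4 admitting 5 ⇒ r1c4=5.
Step 3. [r9c5∈{1,2,4,6}] in row 9, 4 fits only at r9c5. So r9c5=4.
Step 4. [r1c5∈{1}] only 1 remains possible at r1c5. So r1c5=1.
Step 5. [r8c1∈{1}] nothing but 1 survives at r8c1, so r8c1=1.
Step 6. [r7c9∈{8}] only 8 remains possible at r7c9, so r7c9=8.
Step 7. [r5c8∈{4,8}] in row 5, 4 fits only at r5c8. So r5c8=4.
Step 8. [r9c4∈{1,2}] col 4 places 1 nowhere but r9c4 ⇒ r9c4=1.
Step 9. [r2c9∈{2,3,4}] row 2 places 4 nowhere but r2c9. So r2c9=4.
Step 10. [r1c9∈{3}] r1c9 is down to just 3, so r1c9=3.
Step 11. [r1c2∈{7}] r1c2 has the single candidate 7 ⇒ r1c2=7.
Step 12. [r3c7∈{1,2,7,8}] in row 3, 7 fits only at r3c7. So r3c7=7.
Step 13. [r2c8∈{1}] only 1 remains possible at r2c8, so r2c8=1.
Step 14. [r2c7∈{2}] nothing but 2 survives at r2c7, so r2c7=2.
Step 15. [r9c7∈{6}] nothing but 6 survives at r9c7 ⇒ r9c7=6.
Step 16. [r7c3∈{6,7}] r7c3 is the only open cell in col 3 admitting 6 ⇒ r7c3=6.
Step 17. [r6c2∈{5}] r6c2 has the single candidate 5 ⇒ r6c2=5.
Step 18. [r6c8∈{8}] only 8 remains possible at r6c8, so r6c8=8.
Step 19. [r9c8∈{3,7}] 3 has one home in row 9: r9c8. So r9c8=3.
Step 20. [r5c5∈{3,9}] across row 5, 3 lands solely at r5c5, so r5c5=3.
Step 21. [r4c7∈{9}] only 9 remains possible at r4c7, so r4c7=9.
Step 22. [r7c7∈{1}] only 1 remains possible at r7c7 ⇒ r7c7=1.
Step 23. [r3c9∈{5}] only 5 remains possible at r3c9, so r3c9=5.
Step 24. [r8c4∈{2}] nothing but 2 survives at r8c4, so r8c4=2.
Step 25. [r1c6∈{4}] nothing but 4 survives at r1c6, so r1c6=4.
Step 26. [r2c5∈{9}] r2c5 has the single candidate 9, so r2c5=9.
Step 27. [r3c1∈{8}] only 8 remains possible at r3c1. So r3c1=8.
Step 28. [r4c2∈{3}] r4c2's peers cover all but 3 ⇒ r4c2=3.
Step 29. [r1c8∈{6}] r1c8 has the single candidate 6 ⇒ r1c8=6.
Step 30. [r4c6∈{5}] r4c6 has the single candidate 5 ⇒ r4c6=5.
Step 31. [r7c8∈{7}] only 7 remains possible at r7c8, so r7c8=7.
Step 32. [r2c1∈{3}] r2c1's peers cover all but 3 ⇒ r2c1=3.
Step 33. [r3c2∈{1}] nothing but 1 survives at r3c2. So r3c2=1.
Step 34. [r6c1∈{4}] nothing but 4 survives at r6c1, so r6c1=4.
Step 35. [r9c3∈{7}] only 7 remains possible at r9c3, so r9c3=7.
Step 36. [r3c5∈{2}] r3c5 has the single candidate 2, so r3c5=2.
Step 37. [r9c2∈{9}] r9c2 has the single candidate 9. So r9c2=9.
Step 38. [r5c3∈{8}] r5c3's peers cover all but 8, so r5c3=8.
Step 39. [r6c5∈{6}] r6c5 is down to just 6 ⇒ r6c5=6.
Step 40. [r1c7∈{8}] nothing but 8 survives at r1c7. So r1c7=8.
Step 41. [r8c6∈{6}] r8c6 is down to just 6 ⇒ r8c6=6.
Step 42. [r7c5∈{5}] nothing but 5 survives at r7c5, so r7c5=5.
Step 43. [r5c4∈{9}] nothing but 9 survives at r5c4. So r5c4=9.
Step 44. [r9c9∈{2}] r9c9 is down to just 2 ⇒ r9c9=2.

Answer: 9 7 2 5 1 4 8 6 3 / 3 6 5 8 9 7 2 1 4 / 8 1 4 6 2 3 7 9 5 / 7 3 1 4 8 5 9 2 6 / 6 2 8 9 3 1 5 4 7 / 4 5 9 7 6 2 3 8 1 / 2 4 6 3 5 9 1 7 8 / 1 8 3 2 7 6 4 5 9 / 5 9 7 1 4 8 6 3 2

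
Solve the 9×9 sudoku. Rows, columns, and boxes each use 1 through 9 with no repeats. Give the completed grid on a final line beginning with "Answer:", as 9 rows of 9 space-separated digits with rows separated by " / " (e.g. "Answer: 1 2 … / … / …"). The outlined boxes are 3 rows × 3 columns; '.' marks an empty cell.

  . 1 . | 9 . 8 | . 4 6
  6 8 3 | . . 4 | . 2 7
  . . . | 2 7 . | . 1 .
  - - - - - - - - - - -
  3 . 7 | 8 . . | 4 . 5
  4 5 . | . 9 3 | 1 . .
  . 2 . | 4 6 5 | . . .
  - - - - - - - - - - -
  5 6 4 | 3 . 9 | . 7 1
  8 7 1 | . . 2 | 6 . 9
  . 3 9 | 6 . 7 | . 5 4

Step 1. [r6c3∈{8}] only 8 remains possible at r6c3. So r6c3=8.
Step 2. [r4c2∈{9}] r4c2's peers cover all but 9 ⇒ r4c2=9.
Step 3. [r6c9∈{3}] r6c9 has the single candidate 3, so r6c9=3.
Step 4. [r3c7∈{3,5,8,9}] across row 3, 3 lands solely at r3c7 ⇒ r3c7=3.
Step 5. [r1c7∈{5}] r1c7 has the single candidate 5, so r1c7=5.
Step 6. [r9c5∈{1,8}] r9c5 is the only open cell in row 9 admitting 1. So r9c5=1.
Step 7. [r8c4∈{5}] only 5 remains possible at r8c4 ⇒ r8c4=5.
Step 8. [r5c8∈{6,8}] r5c8 is the only open cell in col 8 admitting 8 ⇒ r5c8=8.
Step 9. [r9c1∈{2}] r9c1 has the single candidate 2. So r9c1=2.
Step 10. [r6c7∈{7,9}] in row 6, 7 fits only at r6c7. So r6c7=7.
Step 11. [r7c7∈{2,8}] 2 has one home in row 7: r7c7 ⇒ r7c7=2.
Step 12. [r6c8∈{9}] nothing but 9 survives at r6c8, so r6c8=9.
Step 13. [r2c7∈{9}] r2c7 is down to just 9, so r2c7=9.
Step 14. [r7c5∈{8}] r7c5 has the single candidate 8. So r7c5=8.
Step 15. [r2c5∈{5}] nothing but 5 survives at r2c5. So r2c5=5.
Step 16. [r5c4∈{7}] r5c4 is down to just 7. So r5c4=7.
Step 17. [r4c6∈{1}] r4c6's peers cover all but 1. So r4c6=1.
Step 18. [r5c9∈{2}] r5c9 is down to just 2 ⇒ r5c9=2.
Step 19. [r8c8∈{3}] nothing but 3 survives at r8c8, so r8c8=3.
Step 20. [r4c8∈{6}] r4c8 has the single candidate 6. So r4c8=6.
Step 21. [r1c1∈{7}] r1c1 has the single candidate 7, so r1c1=7.
Step 22. [r3c3∈{5}] r3c3 is down to just 5. So r3c3=5.
Step 23. [r3c9∈{8}] only 8 remains possible at r3c9, so r3c9=8.
Step 24. [r6c1∈{1}] r6c1's peers cover all but 1, so r6c1=1.
Step 25. [r4c5∈{2}] only 2 remains possible at r4c5, so r4c5=2.
Step 26. [r8c5∈{4}] r8c5's peers cover all but 4 ⇒ r8c5=4.
Step 27. [r1c3∈{2}] r1c3 is down to just 2. So r1c3=2.
Step 28. [r9c7∈{8}] r9c7 has the single candidate 8 ⇒ r9c7=8.
Step 29. [r3c1∈{9}] only 9 remains possible at r3c1. So r3c1=9.
Step 30. [r3c2∈{4}] nothing but 4 survives at r3c2, so r3c2=4.
Step 31. [r5c3∈{6}] r5c3's peers cover all but 6. So r5c3=6.
Step 32. [r2c4∈{1}] only 1 remains possible at r2c4. So r2c4=1.
Step 33. [r3c6∈{6}] r3c6 is down to just 6 ⇒ r3c6=6.
Step 34. [r1c5∈{3}] r1c5's peers cover all but 3 ⇒ r1c5=3.

Answer: 7 1 2 9 3 8 5 4 6 / 6 8 3 1 5 4 9 2 7 / 9 4 5 2 7 6 3 1 8 / 3 9 7 8 2 1 4 6 5 / 4 5 6 7 9 3 1 8 2 / 1 2 8 4 6 5 7 9 3 / 5 6 4 3 8 9 2 7 1 / 8 7 1 5 4 2 6 3 9 / 2 3 9 6 1 7 8 5 4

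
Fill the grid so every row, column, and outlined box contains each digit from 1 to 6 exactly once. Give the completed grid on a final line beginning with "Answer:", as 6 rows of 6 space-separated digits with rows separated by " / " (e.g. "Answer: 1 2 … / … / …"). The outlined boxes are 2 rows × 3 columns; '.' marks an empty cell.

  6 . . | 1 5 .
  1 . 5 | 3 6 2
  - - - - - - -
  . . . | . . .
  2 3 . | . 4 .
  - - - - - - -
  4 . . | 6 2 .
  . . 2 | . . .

Step 1. [r6c1∈{3,5}] 3 has one home in col 1: r6c1 ⇒ r6c1=3.
Step 2. [r5c3∈{1}] only 1 remains possible at r5c3. So r5c3=1.
Step 3. [r4c6∈{1,5,6}] across row 4, 1 lands solely at r4c6, so r4c6=1.
Step 4. [r3c6∈{3,5,6}] across col 6, 6 lands solely at r3c6. So r3c6=6.
Step 5. [r1c6∈{4}] only 4 remains possible at r1c6 ⇒ r1c6=4.
Step 6. [r6c6∈{5}] nothing but 5 survives at r6c6 ⇒ r6c6=5.
Step 7. [r3c1∈{5}] r3c1 is down to just 5, so r3c1=5.
Step 8. [r2c2∈{4}] r2c2's peers cover all but 4, so r2c2=4.
Step 9. [r3c2∈{1}] r3c2 is down to just 1. So r3c2=1.
Step 10. [r6c4∈{4}] nothing but 4 survives at r6c4, so r6c4=4.
Step 11. [r1c2∈{2}] r1c2 is down to just 2. So r1c2=2.
Step 12. [r1c3∈{3}] r1c3 has the single candidate 3, so r1c3=3.
Step 13. [r6c2∈{6}] only 6 remains possible at r6c2. So r6c2=6.
Step 14. [r4c3∈{6}] r4c3 has the single candidate 6, so r4c3=6.
Step 15. [r3c3∈{4}] nothing but 4 survives at r3c3. So r3c3=4.
Step 16. [r3c5∈{3}] nothing but 3 survives at r3c5 ⇒ r3c5=3.
Step 17. [r5c2∈{5}] nothing but 5 survives at r5c2. So r5c2=5.
Step 18. [r3c4∈{2}] only 2 remains possible at r3c4 ⇒ r3c4=2.
Step 19. [r5c6∈{3}] r5c6 has the single candidate 3, so r5c6=3.
Step 20. [r4c4∈{5}] r4c4 has the single candidate 5, so r4c4=5.
Step 21. [r6c5∈{1}] only 1 remains possible at r6c5. So r6c5=1.

Answer: 6 2 3 1 5 4 / 1 4 5 3 6 2 / 5 1 4 2 3 6 / 2 3 6 5 4 1 / 4 5 1 6 2 3 / 3 6 2 4 1 5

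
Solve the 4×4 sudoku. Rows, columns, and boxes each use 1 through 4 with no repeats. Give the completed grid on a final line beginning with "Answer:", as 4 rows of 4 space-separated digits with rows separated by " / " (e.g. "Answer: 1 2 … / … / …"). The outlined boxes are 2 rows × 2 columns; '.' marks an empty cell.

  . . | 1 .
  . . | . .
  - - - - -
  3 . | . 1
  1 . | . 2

Step 1. [r4c2∈{4}] r4c2 is down to just 4 ⇒ r4c2=4.
Step 2. [r2c3∈{2,3,4}] 2 has one home in col 3: r2c3, so r2c3=2.
Step 3. [r2c1∈{4}] nothing but 4 survives at r2c1 ⇒ r2c1=4.
Step 4. [r2c4∈{3}] only 3 remains possible at r2c4, so r2c4=3.
Step 5. [r1c2∈{2,3}] 3 has one home in row 1: r1c2, so r1c2=3.
Step 6. [r3c3∈{4}] r3c3 is down to just 4. So r3c3=4.
Step 7. [r2c2∈{1}] nothing but 1 survives at r2c2, so r2c2=1.
Step 8. [r4c3∈{3}] nothing but 3 survives at r4c3 ⇒ r4c3=3.
Step 9. [r1c1∈{2}] r1c1 is down to just 2, so r1c1=2.
Step 10. [r1c4∈{4}] r1c4's peers cover all but 4, so r1c4=4.
Step 11. [r3c2∈{2}] nothing but 2 survives at r3c2, so r3c2=2.

Answer: 2 3 1 4 / 4 1 2 3 / 3 2 4 1 / 1 4 3 2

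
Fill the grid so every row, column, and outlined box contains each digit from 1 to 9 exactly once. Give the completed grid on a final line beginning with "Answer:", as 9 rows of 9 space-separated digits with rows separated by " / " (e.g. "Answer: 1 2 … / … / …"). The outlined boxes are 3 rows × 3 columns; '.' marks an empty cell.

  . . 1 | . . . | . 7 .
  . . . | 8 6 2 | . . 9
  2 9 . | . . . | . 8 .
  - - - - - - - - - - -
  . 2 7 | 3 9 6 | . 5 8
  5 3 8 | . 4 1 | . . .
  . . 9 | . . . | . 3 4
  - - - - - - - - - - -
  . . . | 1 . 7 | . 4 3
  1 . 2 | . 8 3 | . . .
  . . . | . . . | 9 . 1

Step 1. [r8c8∈{6}] r8c8's peers cover all but 6, so r8c8=6.
Step 2. [r9c4∈{2,4,5,6}] 6 has one home in col 4: r9c4 ⇒ r9c4=6.
Step 3. [r7c7∈{2,5,8}] 8 has one home in col 7: r7c7. So r7c7=8.
Step 4. [r6c1∈{6}] only 6 remains possible at r6c1. So r6c1=6.
Step 5. [r3c5∈{1,3,5,7}] across col 5, 1 lands solely at r3c5. So r3c5=1.
Step 6. [r6c5∈{2,5,7}] in col 5, 7 fits only at r6c5, so r6c5=7.
Step 7. [r5c4∈{2}] only 2 remains possible at r5c4 ⇒ r5c4=2.
Step 8. [r6c4∈{5}] nothing but 5 survives at r6c4. So r6c4=5.
Step 9. [r1c5∈{3,5}] col 5 places 3 nowhere but r1c5, so r1c5=3.
Step 10. [r4c1∈{4}] nothing but 4 survives at r4c1. So r4c1=4.
Step 11. [r1c9∈{2,5,6}] 2 has one home in col 9: r1c9 ⇒ r1c9=2.
Step 12. [r1c6∈{4,5,9}] in col 6, 9 fits only at r1c6 ⇒ r1c6=9.
Step 13. [r1c4∈{4}] only 4 remains possible at r1c4. So r1c4=4.
Step 14. [r8c2∈{4,5,7}] across row 8, 4 lands solely at r8c2. So r8c2=4.
Step 15. [r3c6∈{5}] r3c6's peers cover all but 5 ⇒ r3c6=5.
Step 16. [r3c9∈{6}] only 6 remains possible at r3c9. So r3c9=6.
Step 17. [r1c2∈{5,6,8}] 6 has one home in row 1: r1c2. So r1c2=6.
Step 18. [r7c2∈{5}] r7c2's peers cover all but 5 ⇒ r7c2=5.
Step 19. [r9c3∈{3}] only 3 remains possible at r9c3, so r9c3=3.
Step 20. [r1c7∈{5}] r1c7's peers cover all but 5, so r1c7=5.
Step 21. [r2c2∈{7}] only 7 remains possible at r2c2, so r2c2=7.
Step 22. [r5c9∈{7}] r5c9's peers cover all but 7. So r5c9=7.
Step 23. [r3c7∈{3,4}] row 3 places 3 nowhere but r3c7, so r3c7=3.
Step 24. [r4c7∈{1}] r4c7 has the single candidate 1, so r4c7=1.
Step 25. [r2c7∈{4}] only 4 remains possible at r2c7, so r2c7=4.
Step 26. [r9c1∈{7,8}] in row 9, 7 fits only at r9c1 ⇒ r9c1=7.
Step 27. [r7c5∈{2}] only 2 remains possible at r7c5 ⇒ r7c5=2.
Step 28. [r6c2∈{1}] r6c2's peers cover all but 1 ⇒ r6c2=1.
Step 29. [r8c9∈{5}] r8c9's peers cover all but 5, so r8c9=5.
Step 30. [r9c2∈{8}] nothing but 8 survives at r9c2, so r9c2=8.
Step 31. [r6c7∈{2}] nothing but 2 survives at r6c7. So r6c7=2.
Step 32. [r9c6∈{4}] r9c6 is down to just 4 ⇒ r9c6=4.
Step 33. [r5c8∈{9}] nothing but 9 survives at r5c8, so r5c8=9.
Step 34. [r6c6∈{8}] nothing but 8 survives at r6c6 ⇒ r6c6=8.
Step 35. [r7c1∈{9}] r7c1 is down to just 9, so r7c1=9.
Step 36. [r3c3∈{4}] only 4 remains possible at r3c3 ⇒ r3c3=4.
Step 37. [r2c8∈{1}] r2c8 has the single candidate 1 ⇒ r2c8=1.
Step 38. [r8c7∈{7}] r8c7 is down to just 7. So r8c7=7.
Step 39. [r9c8∈{2}] nothing but 2 survives at r9c8, so r9c8=2.
Step 40. [r5c7∈{6}] only 6 remains possible at r5c7 ⇒ r5c7=6.
Step 41. [r3c4∈{7}] r3c4 has the single candidate 7 ⇒ r3c4=7.
Step 42. [r9c5∈{5}] r9c5's peers cover all but 5, so r9c5=5.
Step 43. [r2c1∈{3}] nothing but 3 survives at r2c1. So r2c1=3.
Step 44. [r2c3∈{5}] r2c3 has the single candidate 5. So r2c3=5.
Step 45. [r1c1∈{8}] only 8 remains possible at r1c1, so r1c1=8.
Step 46. [r8c4∈{9}] r8c4 has the single candidate 9, so r8c4=9.
Step 47. [r7c3∈{6}] r7c3 has the single candidate 6, so r7c3=6.

Answer: 8 6 1 4 3 9 5 7 2 / 3 7 5 8 6 2 4 1 9 / 2 9 4 7 1 5 3 8 6 / 4 2 7 3 9 6 1 5 8 / 5 3 8 2 4 1 6 9 7 / 6 1 9 5 7 8 2 3 4 / 9 5 6 1 2 7 8 4 3 / 1 4 2 9 8 3 7 6 5 / 7 8 3 6 5 4 9 2 1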